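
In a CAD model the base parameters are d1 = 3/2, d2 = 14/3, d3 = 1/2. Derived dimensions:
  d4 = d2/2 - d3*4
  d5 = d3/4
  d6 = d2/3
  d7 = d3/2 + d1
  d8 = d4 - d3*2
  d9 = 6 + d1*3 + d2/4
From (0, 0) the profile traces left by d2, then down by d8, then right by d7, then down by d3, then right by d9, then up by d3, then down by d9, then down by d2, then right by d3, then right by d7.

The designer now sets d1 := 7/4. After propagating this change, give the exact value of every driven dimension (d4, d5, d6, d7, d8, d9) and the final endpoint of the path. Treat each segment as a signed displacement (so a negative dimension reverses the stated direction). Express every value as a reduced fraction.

d4 = 1/3
d5 = 1/8
d6 = 14/9
d7 = 2
d8 = -2/3
d9 = 149/12
endpoint = (49/4, -197/12)

Apply edit: d1 := 7/4
  d4 = d2/2 - d3*4 = 1/3
  d5 = d3/4 = 1/8
  d6 = d2/3 = 14/9
  d7 = d3/2 + d1 = 2
  d8 = d4 - d3*2 = -2/3
  d9 = 6 + d1*3 + d2/4 = 149/12
Walk from origin (0, 0):
  seg 1: left by d2 = 14/3 → (-14/3, 0)
  seg 2: down by d8 = -2/3 → (-14/3, 2/3)
  seg 3: right by d7 = 2 → (-8/3, 2/3)
  seg 4: down by d3 = 1/2 → (-8/3, 1/6)
  seg 5: right by d9 = 149/12 → (39/4, 1/6)
  seg 6: up by d3 = 1/2 → (39/4, 2/3)
  seg 7: down by d9 = 149/12 → (39/4, -47/4)
  seg 8: down by d2 = 14/3 → (39/4, -197/12)
  seg 9: right by d3 = 1/2 → (41/4, -197/12)
  seg 10: right by d7 = 2 → (49/4, -197/12)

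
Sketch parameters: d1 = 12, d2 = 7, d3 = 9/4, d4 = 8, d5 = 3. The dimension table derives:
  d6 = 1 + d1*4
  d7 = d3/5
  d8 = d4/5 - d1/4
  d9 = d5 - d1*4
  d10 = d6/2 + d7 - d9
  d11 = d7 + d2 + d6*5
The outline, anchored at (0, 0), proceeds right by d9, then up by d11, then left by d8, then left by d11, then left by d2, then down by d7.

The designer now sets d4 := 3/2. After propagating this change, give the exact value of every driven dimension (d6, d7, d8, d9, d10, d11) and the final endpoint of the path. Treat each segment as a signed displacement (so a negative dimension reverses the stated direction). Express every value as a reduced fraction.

Apply edit: d4 := 3/2
  d6 = 1 + d1*4 = 49
  d7 = d3/5 = 9/20
  d8 = d4/5 - d1/4 = -27/10
  d9 = d5 - d1*4 = -45
  d10 = d6/2 + d7 - d9 = 1399/20
  d11 = d7 + d2 + d6*5 = 5049/20
Walk from origin (0, 0):
  seg 1: right by d9 = -45 → (-45, 0)
  seg 2: up by d11 = 5049/20 → (-45, 5049/20)
  seg 3: left by d8 = -27/10 → (-423/10, 5049/20)
  seg 4: left by d11 = 5049/20 → (-1179/4, 5049/20)
  seg 5: left by d2 = 7 → (-1207/4, 5049/20)
  seg 6: down by d7 = 9/20 → (-1207/4, 252)

d6 = 49
d7 = 9/20
d8 = -27/10
d9 = -45
d10 = 1399/20
d11 = 5049/20
endpoint = (-1207/4, 252)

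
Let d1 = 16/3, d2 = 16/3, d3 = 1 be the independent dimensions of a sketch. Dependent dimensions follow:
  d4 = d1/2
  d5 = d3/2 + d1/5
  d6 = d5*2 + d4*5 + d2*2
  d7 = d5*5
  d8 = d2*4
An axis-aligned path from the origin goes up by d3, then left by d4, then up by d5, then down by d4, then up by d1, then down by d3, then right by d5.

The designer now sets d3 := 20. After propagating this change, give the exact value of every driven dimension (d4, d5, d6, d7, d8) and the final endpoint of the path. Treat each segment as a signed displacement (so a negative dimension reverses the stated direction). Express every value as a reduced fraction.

Apply edit: d3 := 20
  d4 = d1/2 = 8/3
  d5 = d3/2 + d1/5 = 166/15
  d6 = d5*2 + d4*5 + d2*2 = 692/15
  d7 = d5*5 = 166/3
  d8 = d2*4 = 64/3
Walk from origin (0, 0):
  seg 1: up by d3 = 20 → (0, 20)
  seg 2: left by d4 = 8/3 → (-8/3, 20)
  seg 3: up by d5 = 166/15 → (-8/3, 466/15)
  seg 4: down by d4 = 8/3 → (-8/3, 142/5)
  seg 5: up by d1 = 16/3 → (-8/3, 506/15)
  seg 6: down by d3 = 20 → (-8/3, 206/15)
  seg 7: right by d5 = 166/15 → (42/5, 206/15)

d4 = 8/3
d5 = 166/15
d6 = 692/15
d7 = 166/3
d8 = 64/3
endpoint = (42/5, 206/15)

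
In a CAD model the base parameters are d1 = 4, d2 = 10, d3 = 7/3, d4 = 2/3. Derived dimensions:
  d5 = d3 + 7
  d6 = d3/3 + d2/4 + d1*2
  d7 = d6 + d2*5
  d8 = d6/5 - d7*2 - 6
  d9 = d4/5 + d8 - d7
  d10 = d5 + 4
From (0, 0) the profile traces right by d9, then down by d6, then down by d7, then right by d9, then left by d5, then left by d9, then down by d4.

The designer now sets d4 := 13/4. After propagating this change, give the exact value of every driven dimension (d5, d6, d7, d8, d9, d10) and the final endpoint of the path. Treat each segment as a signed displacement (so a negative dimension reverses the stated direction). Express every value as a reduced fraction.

Apply edit: d4 := 13/4
  d5 = d3 + 7 = 28/3
  d6 = d3/3 + d2/4 + d1*2 = 203/18
  d7 = d6 + d2*5 = 1103/18
  d8 = d6/5 - d7*2 - 6 = -1263/10
  d9 = d4/5 + d8 - d7 = -33647/180
  d10 = d5 + 4 = 40/3
Walk from origin (0, 0):
  seg 1: right by d9 = -33647/180 → (-33647/180, 0)
  seg 2: down by d6 = 203/18 → (-33647/180, -203/18)
  seg 3: down by d7 = 1103/18 → (-33647/180, -653/9)
  seg 4: right by d9 = -33647/180 → (-33647/90, -653/9)
  seg 5: left by d5 = 28/3 → (-34487/90, -653/9)
  seg 6: left by d9 = -33647/180 → (-35327/180, -653/9)
  seg 7: down by d4 = 13/4 → (-35327/180, -2729/36)

d5 = 28/3
d6 = 203/18
d7 = 1103/18
d8 = -1263/10
d9 = -33647/180
d10 = 40/3
endpoint = (-35327/180, -2729/36)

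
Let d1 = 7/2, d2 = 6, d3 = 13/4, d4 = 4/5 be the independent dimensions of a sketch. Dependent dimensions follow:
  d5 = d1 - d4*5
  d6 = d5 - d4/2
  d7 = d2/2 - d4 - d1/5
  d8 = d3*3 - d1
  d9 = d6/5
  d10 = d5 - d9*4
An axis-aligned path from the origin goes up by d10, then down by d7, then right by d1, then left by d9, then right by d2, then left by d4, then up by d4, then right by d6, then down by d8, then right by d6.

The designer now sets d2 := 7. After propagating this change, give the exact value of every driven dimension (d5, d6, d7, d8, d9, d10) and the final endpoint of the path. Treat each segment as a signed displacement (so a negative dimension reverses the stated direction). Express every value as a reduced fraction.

Apply edit: d2 := 7
  d5 = d1 - d4*5 = -1/2
  d6 = d5 - d4/2 = -9/10
  d7 = d2/2 - d4 - d1/5 = 2
  d8 = d3*3 - d1 = 25/4
  d9 = d6/5 = -9/50
  d10 = d5 - d9*4 = 11/50
Walk from origin (0, 0):
  seg 1: up by d10 = 11/50 → (0, 11/50)
  seg 2: down by d7 = 2 → (0, -89/50)
  seg 3: right by d1 = 7/2 → (7/2, -89/50)
  seg 4: left by d9 = -9/50 → (92/25, -89/50)
  seg 5: right by d2 = 7 → (267/25, -89/50)
  seg 6: left by d4 = 4/5 → (247/25, -89/50)
  seg 7: up by d4 = 4/5 → (247/25, -49/50)
  seg 8: right by d6 = -9/10 → (449/50, -49/50)
  seg 9: down by d8 = 25/4 → (449/50, -723/100)
  seg 10: right by d6 = -9/10 → (202/25, -723/100)

d5 = -1/2
d6 = -9/10
d7 = 2
d8 = 25/4
d9 = -9/50
d10 = 11/50
endpoint = (202/25, -723/100)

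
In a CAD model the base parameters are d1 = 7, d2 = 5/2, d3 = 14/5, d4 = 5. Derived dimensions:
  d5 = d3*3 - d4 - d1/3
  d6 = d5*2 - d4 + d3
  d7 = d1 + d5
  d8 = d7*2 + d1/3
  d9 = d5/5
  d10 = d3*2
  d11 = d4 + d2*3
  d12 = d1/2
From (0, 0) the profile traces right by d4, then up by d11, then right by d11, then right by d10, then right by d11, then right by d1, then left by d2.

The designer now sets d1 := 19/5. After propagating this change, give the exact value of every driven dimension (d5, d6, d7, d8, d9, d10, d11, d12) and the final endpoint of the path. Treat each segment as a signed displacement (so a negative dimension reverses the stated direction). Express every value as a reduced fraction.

d5 = 32/15
d6 = 31/15
d7 = 89/15
d8 = 197/15
d9 = 32/75
d10 = 28/5
d11 = 25/2
d12 = 19/10
endpoint = (369/10, 25/2)

Apply edit: d1 := 19/5
  d5 = d3*3 - d4 - d1/3 = 32/15
  d6 = d5*2 - d4 + d3 = 31/15
  d7 = d1 + d5 = 89/15
  d8 = d7*2 + d1/3 = 197/15
  d9 = d5/5 = 32/75
  d10 = d3*2 = 28/5
  d11 = d4 + d2*3 = 25/2
  d12 = d1/2 = 19/10
Walk from origin (0, 0):
  seg 1: right by d4 = 5 → (5, 0)
  seg 2: up by d11 = 25/2 → (5, 25/2)
  seg 3: right by d11 = 25/2 → (35/2, 25/2)
  seg 4: right by d10 = 28/5 → (231/10, 25/2)
  seg 5: right by d11 = 25/2 → (178/5, 25/2)
  seg 6: right by d1 = 19/5 → (197/5, 25/2)
  seg 7: left by d2 = 5/2 → (369/10, 25/2)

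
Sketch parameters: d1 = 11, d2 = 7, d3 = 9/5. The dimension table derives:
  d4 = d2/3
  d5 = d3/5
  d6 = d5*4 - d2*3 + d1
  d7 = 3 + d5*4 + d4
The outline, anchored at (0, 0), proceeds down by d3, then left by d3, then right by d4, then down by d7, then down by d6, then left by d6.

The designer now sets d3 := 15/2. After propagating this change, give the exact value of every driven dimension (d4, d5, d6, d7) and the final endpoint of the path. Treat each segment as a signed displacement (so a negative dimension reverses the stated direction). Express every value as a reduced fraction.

d4 = 7/3
d5 = 3/2
d6 = -4
d7 = 34/3
endpoint = (-7/6, -89/6)

Apply edit: d3 := 15/2
  d4 = d2/3 = 7/3
  d5 = d3/5 = 3/2
  d6 = d5*4 - d2*3 + d1 = -4
  d7 = 3 + d5*4 + d4 = 34/3
Walk from origin (0, 0):
  seg 1: down by d3 = 15/2 → (0, -15/2)
  seg 2: left by d3 = 15/2 → (-15/2, -15/2)
  seg 3: right by d4 = 7/3 → (-31/6, -15/2)
  seg 4: down by d7 = 34/3 → (-31/6, -113/6)
  seg 5: down by d6 = -4 → (-31/6, -89/6)
  seg 6: left by d6 = -4 → (-7/6, -89/6)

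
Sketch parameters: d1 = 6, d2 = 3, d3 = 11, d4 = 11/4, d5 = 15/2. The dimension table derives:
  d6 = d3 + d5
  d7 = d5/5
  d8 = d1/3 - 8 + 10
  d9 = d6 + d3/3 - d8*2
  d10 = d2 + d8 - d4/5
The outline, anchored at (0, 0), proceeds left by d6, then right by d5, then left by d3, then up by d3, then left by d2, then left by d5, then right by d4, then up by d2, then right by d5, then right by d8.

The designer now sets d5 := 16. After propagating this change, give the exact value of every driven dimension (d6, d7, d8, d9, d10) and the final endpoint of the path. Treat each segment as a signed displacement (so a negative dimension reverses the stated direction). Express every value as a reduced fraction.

d6 = 27
d7 = 16/5
d8 = 4
d9 = 68/3
d10 = 129/20
endpoint = (-73/4, 14)

Apply edit: d5 := 16
  d6 = d3 + d5 = 27
  d7 = d5/5 = 16/5
  d8 = d1/3 - 8 + 10 = 4
  d9 = d6 + d3/3 - d8*2 = 68/3
  d10 = d2 + d8 - d4/5 = 129/20
Walk from origin (0, 0):
  seg 1: left by d6 = 27 → (-27, 0)
  seg 2: right by d5 = 16 → (-11, 0)
  seg 3: left by d3 = 11 → (-22, 0)
  seg 4: up by d3 = 11 → (-22, 11)
  seg 5: left by d2 = 3 → (-25, 11)
  seg 6: left by d5 = 16 → (-41, 11)
  seg 7: right by d4 = 11/4 → (-153/4, 11)
  seg 8: up by d2 = 3 → (-153/4, 14)
  seg 9: right by d5 = 16 → (-89/4, 14)
  seg 10: right by d8 = 4 → (-73/4, 14)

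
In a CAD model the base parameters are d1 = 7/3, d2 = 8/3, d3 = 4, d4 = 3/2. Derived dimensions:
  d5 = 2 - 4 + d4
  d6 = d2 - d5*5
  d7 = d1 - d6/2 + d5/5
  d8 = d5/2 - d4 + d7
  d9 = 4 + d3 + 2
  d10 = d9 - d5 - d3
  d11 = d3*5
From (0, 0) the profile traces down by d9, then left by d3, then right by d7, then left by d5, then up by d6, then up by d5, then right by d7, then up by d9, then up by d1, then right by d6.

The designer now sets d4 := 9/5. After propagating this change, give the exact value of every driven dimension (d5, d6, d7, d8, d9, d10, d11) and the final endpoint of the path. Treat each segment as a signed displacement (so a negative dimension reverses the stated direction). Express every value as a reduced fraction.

d5 = -1/5
d6 = 11/3
d7 = 23/50
d8 = -36/25
d9 = 10
d10 = 31/5
d11 = 20
endpoint = (59/75, 29/5)

Apply edit: d4 := 9/5
  d5 = 2 - 4 + d4 = -1/5
  d6 = d2 - d5*5 = 11/3
  d7 = d1 - d6/2 + d5/5 = 23/50
  d8 = d5/2 - d4 + d7 = -36/25
  d9 = 4 + d3 + 2 = 10
  d10 = d9 - d5 - d3 = 31/5
  d11 = d3*5 = 20
Walk from origin (0, 0):
  seg 1: down by d9 = 10 → (0, -10)
  seg 2: left by d3 = 4 → (-4, -10)
  seg 3: right by d7 = 23/50 → (-177/50, -10)
  seg 4: left by d5 = -1/5 → (-167/50, -10)
  seg 5: up by d6 = 11/3 → (-167/50, -19/3)
  seg 6: up by d5 = -1/5 → (-167/50, -98/15)
  seg 7: right by d7 = 23/50 → (-72/25, -98/15)
  seg 8: up by d9 = 10 → (-72/25, 52/15)
  seg 9: up by d1 = 7/3 → (-72/25, 29/5)
  seg 10: right by d6 = 11/3 → (59/75, 29/5)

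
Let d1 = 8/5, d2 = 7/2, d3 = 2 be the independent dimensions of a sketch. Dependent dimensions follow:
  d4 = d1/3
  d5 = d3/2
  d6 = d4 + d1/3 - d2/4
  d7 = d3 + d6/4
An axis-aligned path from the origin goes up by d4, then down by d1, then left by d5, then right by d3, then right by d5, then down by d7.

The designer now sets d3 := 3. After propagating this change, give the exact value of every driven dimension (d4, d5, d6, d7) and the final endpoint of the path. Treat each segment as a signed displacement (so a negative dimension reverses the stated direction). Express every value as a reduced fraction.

d4 = 8/15
d5 = 3/2
d6 = 23/120
d7 = 1463/480
endpoint = (3, -395/96)

Apply edit: d3 := 3
  d4 = d1/3 = 8/15
  d5 = d3/2 = 3/2
  d6 = d4 + d1/3 - d2/4 = 23/120
  d7 = d3 + d6/4 = 1463/480
Walk from origin (0, 0):
  seg 1: up by d4 = 8/15 → (0, 8/15)
  seg 2: down by d1 = 8/5 → (0, -16/15)
  seg 3: left by d5 = 3/2 → (-3/2, -16/15)
  seg 4: right by d3 = 3 → (3/2, -16/15)
  seg 5: right by d5 = 3/2 → (3, -16/15)
  seg 6: down by d7 = 1463/480 → (3, -395/96)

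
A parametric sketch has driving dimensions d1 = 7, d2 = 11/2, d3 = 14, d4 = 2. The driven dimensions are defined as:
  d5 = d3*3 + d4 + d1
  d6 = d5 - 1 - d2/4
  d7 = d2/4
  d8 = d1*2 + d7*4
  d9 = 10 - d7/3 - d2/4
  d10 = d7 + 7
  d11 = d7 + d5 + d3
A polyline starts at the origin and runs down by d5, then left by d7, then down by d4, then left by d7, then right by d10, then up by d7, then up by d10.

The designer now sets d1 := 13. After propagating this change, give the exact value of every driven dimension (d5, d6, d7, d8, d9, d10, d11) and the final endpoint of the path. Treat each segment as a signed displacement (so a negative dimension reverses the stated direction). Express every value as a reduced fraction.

Apply edit: d1 := 13
  d5 = d3*3 + d4 + d1 = 57
  d6 = d5 - 1 - d2/4 = 437/8
  d7 = d2/4 = 11/8
  d8 = d1*2 + d7*4 = 63/2
  d9 = 10 - d7/3 - d2/4 = 49/6
  d10 = d7 + 7 = 67/8
  d11 = d7 + d5 + d3 = 579/8
Walk from origin (0, 0):
  seg 1: down by d5 = 57 → (0, -57)
  seg 2: left by d7 = 11/8 → (-11/8, -57)
  seg 3: down by d4 = 2 → (-11/8, -59)
  seg 4: left by d7 = 11/8 → (-11/4, -59)
  seg 5: right by d10 = 67/8 → (45/8, -59)
  seg 6: up by d7 = 11/8 → (45/8, -461/8)
  seg 7: up by d10 = 67/8 → (45/8, -197/4)

d5 = 57
d6 = 437/8
d7 = 11/8
d8 = 63/2
d9 = 49/6
d10 = 67/8
d11 = 579/8
endpoint = (45/8, -197/4)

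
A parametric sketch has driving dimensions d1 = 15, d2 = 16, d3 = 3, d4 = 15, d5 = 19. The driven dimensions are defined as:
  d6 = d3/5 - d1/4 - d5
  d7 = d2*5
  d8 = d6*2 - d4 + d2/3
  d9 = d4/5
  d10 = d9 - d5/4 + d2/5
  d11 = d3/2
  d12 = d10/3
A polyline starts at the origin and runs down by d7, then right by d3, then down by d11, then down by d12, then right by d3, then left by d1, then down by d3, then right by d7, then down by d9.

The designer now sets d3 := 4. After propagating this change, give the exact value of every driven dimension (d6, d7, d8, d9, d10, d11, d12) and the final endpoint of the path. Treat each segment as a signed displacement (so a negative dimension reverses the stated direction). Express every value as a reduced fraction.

d6 = -439/20
d7 = 80
d8 = -1607/30
d9 = 3
d10 = 29/20
d11 = 2
d12 = 29/60
endpoint = (73, -5369/60)

Apply edit: d3 := 4
  d6 = d3/5 - d1/4 - d5 = -439/20
  d7 = d2*5 = 80
  d8 = d6*2 - d4 + d2/3 = -1607/30
  d9 = d4/5 = 3
  d10 = d9 - d5/4 + d2/5 = 29/20
  d11 = d3/2 = 2
  d12 = d10/3 = 29/60
Walk from origin (0, 0):
  seg 1: down by d7 = 80 → (0, -80)
  seg 2: right by d3 = 4 → (4, -80)
  seg 3: down by d11 = 2 → (4, -82)
  seg 4: down by d12 = 29/60 → (4, -4949/60)
  seg 5: right by d3 = 4 → (8, -4949/60)
  seg 6: left by d1 = 15 → (-7, -4949/60)
  seg 7: down by d3 = 4 → (-7, -5189/60)
  seg 8: right by d7 = 80 → (73, -5189/60)
  seg 9: down by d9 = 3 → (73, -5369/60)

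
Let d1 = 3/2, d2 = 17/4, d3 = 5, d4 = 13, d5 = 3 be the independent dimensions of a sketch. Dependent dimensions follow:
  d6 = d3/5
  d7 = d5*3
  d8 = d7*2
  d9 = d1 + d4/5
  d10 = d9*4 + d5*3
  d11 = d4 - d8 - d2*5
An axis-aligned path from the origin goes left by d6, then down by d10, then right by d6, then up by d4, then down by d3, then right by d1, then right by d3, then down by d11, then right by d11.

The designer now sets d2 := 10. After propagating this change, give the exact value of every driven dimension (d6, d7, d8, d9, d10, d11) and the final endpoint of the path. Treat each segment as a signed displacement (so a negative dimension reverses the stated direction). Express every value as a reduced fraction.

Apply edit: d2 := 10
  d6 = d3/5 = 1
  d7 = d5*3 = 9
  d8 = d7*2 = 18
  d9 = d1 + d4/5 = 41/10
  d10 = d9*4 + d5*3 = 127/5
  d11 = d4 - d8 - d2*5 = -55
Walk from origin (0, 0):
  seg 1: left by d6 = 1 → (-1, 0)
  seg 2: down by d10 = 127/5 → (-1, -127/5)
  seg 3: right by d6 = 1 → (0, -127/5)
  seg 4: up by d4 = 13 → (0, -62/5)
  seg 5: down by d3 = 5 → (0, -87/5)
  seg 6: right by d1 = 3/2 → (3/2, -87/5)
  seg 7: right by d3 = 5 → (13/2, -87/5)
  seg 8: down by d11 = -55 → (13/2, 188/5)
  seg 9: right by d11 = -55 → (-97/2, 188/5)

d6 = 1
d7 = 9
d8 = 18
d9 = 41/10
d10 = 127/5
d11 = -55
endpoint = (-97/2, 188/5)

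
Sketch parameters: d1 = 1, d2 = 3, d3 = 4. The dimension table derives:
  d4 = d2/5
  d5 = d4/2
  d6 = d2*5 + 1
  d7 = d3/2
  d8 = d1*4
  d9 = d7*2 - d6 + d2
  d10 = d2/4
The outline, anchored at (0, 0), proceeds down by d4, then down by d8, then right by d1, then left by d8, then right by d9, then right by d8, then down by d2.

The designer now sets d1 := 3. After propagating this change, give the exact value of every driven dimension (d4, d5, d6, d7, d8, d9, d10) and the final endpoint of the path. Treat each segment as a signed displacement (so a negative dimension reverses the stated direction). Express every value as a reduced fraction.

Apply edit: d1 := 3
  d4 = d2/5 = 3/5
  d5 = d4/2 = 3/10
  d6 = d2*5 + 1 = 16
  d7 = d3/2 = 2
  d8 = d1*4 = 12
  d9 = d7*2 - d6 + d2 = -9
  d10 = d2/4 = 3/4
Walk from origin (0, 0):
  seg 1: down by d4 = 3/5 → (0, -3/5)
  seg 2: down by d8 = 12 → (0, -63/5)
  seg 3: right by d1 = 3 → (3, -63/5)
  seg 4: left by d8 = 12 → (-9, -63/5)
  seg 5: right by d9 = -9 → (-18, -63/5)
  seg 6: right by d8 = 12 → (-6, -63/5)
  seg 7: down by d2 = 3 → (-6, -78/5)

d4 = 3/5
d5 = 3/10
d6 = 16
d7 = 2
d8 = 12
d9 = -9
d10 = 3/4
endpoint = (-6, -78/5)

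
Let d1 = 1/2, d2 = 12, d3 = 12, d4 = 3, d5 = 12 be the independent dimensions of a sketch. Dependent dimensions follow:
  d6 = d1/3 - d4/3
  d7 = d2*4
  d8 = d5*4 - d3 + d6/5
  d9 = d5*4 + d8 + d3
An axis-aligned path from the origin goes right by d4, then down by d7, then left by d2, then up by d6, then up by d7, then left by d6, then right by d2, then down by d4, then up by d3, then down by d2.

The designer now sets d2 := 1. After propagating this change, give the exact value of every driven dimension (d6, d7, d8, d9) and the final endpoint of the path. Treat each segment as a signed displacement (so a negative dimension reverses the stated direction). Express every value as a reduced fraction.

Apply edit: d2 := 1
  d6 = d1/3 - d4/3 = -5/6
  d7 = d2*4 = 4
  d8 = d5*4 - d3 + d6/5 = 215/6
  d9 = d5*4 + d8 + d3 = 575/6
Walk from origin (0, 0):
  seg 1: right by d4 = 3 → (3, 0)
  seg 2: down by d7 = 4 → (3, -4)
  seg 3: left by d2 = 1 → (2, -4)
  seg 4: up by d6 = -5/6 → (2, -29/6)
  seg 5: up by d7 = 4 → (2, -5/6)
  seg 6: left by d6 = -5/6 → (17/6, -5/6)
  seg 7: right by d2 = 1 → (23/6, -5/6)
  seg 8: down by d4 = 3 → (23/6, -23/6)
  seg 9: up by d3 = 12 → (23/6, 49/6)
  seg 10: down by d2 = 1 → (23/6, 43/6)

d6 = -5/6
d7 = 4
d8 = 215/6
d9 = 575/6
endpoint = (23/6, 43/6)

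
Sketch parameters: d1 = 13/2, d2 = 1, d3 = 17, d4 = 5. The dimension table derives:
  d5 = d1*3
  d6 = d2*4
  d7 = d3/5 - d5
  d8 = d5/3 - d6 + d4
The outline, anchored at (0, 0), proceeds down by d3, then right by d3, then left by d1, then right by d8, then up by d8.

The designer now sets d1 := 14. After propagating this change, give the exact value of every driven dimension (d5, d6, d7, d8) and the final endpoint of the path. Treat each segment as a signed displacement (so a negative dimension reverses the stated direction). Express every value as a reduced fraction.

d5 = 42
d6 = 4
d7 = -193/5
d8 = 15
endpoint = (18, -2)

Apply edit: d1 := 14
  d5 = d1*3 = 42
  d6 = d2*4 = 4
  d7 = d3/5 - d5 = -193/5
  d8 = d5/3 - d6 + d4 = 15
Walk from origin (0, 0):
  seg 1: down by d3 = 17 → (0, -17)
  seg 2: right by d3 = 17 → (17, -17)
  seg 3: left by d1 = 14 → (3, -17)
  seg 4: right by d8 = 15 → (18, -17)
  seg 5: up by d8 = 15 → (18, -2)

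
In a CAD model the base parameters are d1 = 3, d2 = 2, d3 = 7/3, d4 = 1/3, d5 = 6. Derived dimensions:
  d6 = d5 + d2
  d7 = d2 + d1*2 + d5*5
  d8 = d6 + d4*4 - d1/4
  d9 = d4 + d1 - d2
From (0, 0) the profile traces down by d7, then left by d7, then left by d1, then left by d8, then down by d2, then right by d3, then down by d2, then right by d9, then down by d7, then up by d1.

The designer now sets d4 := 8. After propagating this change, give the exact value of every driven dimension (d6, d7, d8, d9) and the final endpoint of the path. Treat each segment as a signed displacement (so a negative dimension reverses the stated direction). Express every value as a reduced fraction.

d6 = 8
d7 = 38
d8 = 157/4
d9 = 9
endpoint = (-827/12, -77)

Apply edit: d4 := 8
  d6 = d5 + d2 = 8
  d7 = d2 + d1*2 + d5*5 = 38
  d8 = d6 + d4*4 - d1/4 = 157/4
  d9 = d4 + d1 - d2 = 9
Walk from origin (0, 0):
  seg 1: down by d7 = 38 → (0, -38)
  seg 2: left by d7 = 38 → (-38, -38)
  seg 3: left by d1 = 3 → (-41, -38)
  seg 4: left by d8 = 157/4 → (-321/4, -38)
  seg 5: down by d2 = 2 → (-321/4, -40)
  seg 6: right by d3 = 7/3 → (-935/12, -40)
  seg 7: down by d2 = 2 → (-935/12, -42)
  seg 8: right by d9 = 9 → (-827/12, -42)
  seg 9: down by d7 = 38 → (-827/12, -80)
  seg 10: up by d1 = 3 → (-827/12, -77)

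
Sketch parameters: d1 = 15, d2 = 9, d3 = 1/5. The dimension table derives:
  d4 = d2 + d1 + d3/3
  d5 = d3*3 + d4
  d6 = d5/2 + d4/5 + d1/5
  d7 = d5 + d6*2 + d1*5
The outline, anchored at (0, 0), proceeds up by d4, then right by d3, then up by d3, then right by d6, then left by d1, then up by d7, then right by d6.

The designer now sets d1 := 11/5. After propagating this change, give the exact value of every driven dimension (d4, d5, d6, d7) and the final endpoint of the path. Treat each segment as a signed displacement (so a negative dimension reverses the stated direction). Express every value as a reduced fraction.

Apply edit: d1 := 11/5
  d4 = d2 + d1 + d3/3 = 169/15
  d5 = d3*3 + d4 = 178/15
  d6 = d5/2 + d4/5 + d1/5 = 647/75
  d7 = d5 + d6*2 + d1*5 = 1003/25
Walk from origin (0, 0):
  seg 1: up by d4 = 169/15 → (0, 169/15)
  seg 2: right by d3 = 1/5 → (1/5, 169/15)
  seg 3: up by d3 = 1/5 → (1/5, 172/15)
  seg 4: right by d6 = 647/75 → (662/75, 172/15)
  seg 5: left by d1 = 11/5 → (497/75, 172/15)
  seg 6: up by d7 = 1003/25 → (497/75, 3869/75)
  seg 7: right by d6 = 647/75 → (1144/75, 3869/75)

d4 = 169/15
d5 = 178/15
d6 = 647/75
d7 = 1003/25
endpoint = (1144/75, 3869/75)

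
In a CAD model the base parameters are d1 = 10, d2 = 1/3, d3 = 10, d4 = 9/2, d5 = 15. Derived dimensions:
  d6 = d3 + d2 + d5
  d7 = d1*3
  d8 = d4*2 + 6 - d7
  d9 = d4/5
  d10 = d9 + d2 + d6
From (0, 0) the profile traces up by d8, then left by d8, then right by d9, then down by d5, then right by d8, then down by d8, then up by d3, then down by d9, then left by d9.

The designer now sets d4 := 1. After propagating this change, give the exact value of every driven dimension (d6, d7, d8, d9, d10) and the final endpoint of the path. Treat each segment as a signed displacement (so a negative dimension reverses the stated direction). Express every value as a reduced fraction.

Apply edit: d4 := 1
  d6 = d3 + d2 + d5 = 76/3
  d7 = d1*3 = 30
  d8 = d4*2 + 6 - d7 = -22
  d9 = d4/5 = 1/5
  d10 = d9 + d2 + d6 = 388/15
Walk from origin (0, 0):
  seg 1: up by d8 = -22 → (0, -22)
  seg 2: left by d8 = -22 → (22, -22)
  seg 3: right by d9 = 1/5 → (111/5, -22)
  seg 4: down by d5 = 15 → (111/5, -37)
  seg 5: right by d8 = -22 → (1/5, -37)
  seg 6: down by d8 = -22 → (1/5, -15)
  seg 7: up by d3 = 10 → (1/5, -5)
  seg 8: down by d9 = 1/5 → (1/5, -26/5)
  seg 9: left by d9 = 1/5 → (0, -26/5)

d6 = 76/3
d7 = 30
d8 = -22
d9 = 1/5
d10 = 388/15
endpoint = (0, -26/5)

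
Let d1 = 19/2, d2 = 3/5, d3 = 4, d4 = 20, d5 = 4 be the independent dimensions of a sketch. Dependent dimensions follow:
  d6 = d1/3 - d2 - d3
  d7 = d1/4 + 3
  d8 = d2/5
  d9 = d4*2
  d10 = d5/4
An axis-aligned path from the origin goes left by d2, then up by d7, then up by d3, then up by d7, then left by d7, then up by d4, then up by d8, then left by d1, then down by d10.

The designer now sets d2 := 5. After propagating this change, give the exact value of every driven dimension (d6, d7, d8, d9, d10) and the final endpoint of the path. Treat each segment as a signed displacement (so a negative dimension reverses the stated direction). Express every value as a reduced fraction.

Apply edit: d2 := 5
  d6 = d1/3 - d2 - d3 = -35/6
  d7 = d1/4 + 3 = 43/8
  d8 = d2/5 = 1
  d9 = d4*2 = 40
  d10 = d5/4 = 1
Walk from origin (0, 0):
  seg 1: left by d2 = 5 → (-5, 0)
  seg 2: up by d7 = 43/8 → (-5, 43/8)
  seg 3: up by d3 = 4 → (-5, 75/8)
  seg 4: up by d7 = 43/8 → (-5, 59/4)
  seg 5: left by d7 = 43/8 → (-83/8, 59/4)
  seg 6: up by d4 = 20 → (-83/8, 139/4)
  seg 7: up by d8 = 1 → (-83/8, 143/4)
  seg 8: left by d1 = 19/2 → (-159/8, 143/4)
  seg 9: down by d10 = 1 → (-159/8, 139/4)

d6 = -35/6
d7 = 43/8
d8 = 1
d9 = 40
d10 = 1
endpoint = (-159/8, 139/4)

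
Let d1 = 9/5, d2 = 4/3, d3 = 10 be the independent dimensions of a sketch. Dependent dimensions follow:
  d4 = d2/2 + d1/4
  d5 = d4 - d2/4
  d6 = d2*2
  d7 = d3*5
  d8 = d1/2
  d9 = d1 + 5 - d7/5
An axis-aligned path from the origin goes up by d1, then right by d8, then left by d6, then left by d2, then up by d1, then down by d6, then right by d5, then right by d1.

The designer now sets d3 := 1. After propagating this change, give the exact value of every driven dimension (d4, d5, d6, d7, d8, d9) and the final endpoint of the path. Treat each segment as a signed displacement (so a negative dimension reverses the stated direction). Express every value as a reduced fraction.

Apply edit: d3 := 1
  d4 = d2/2 + d1/4 = 67/60
  d5 = d4 - d2/4 = 47/60
  d6 = d2*2 = 8/3
  d7 = d3*5 = 5
  d8 = d1/2 = 9/10
  d9 = d1 + 5 - d7/5 = 29/5
Walk from origin (0, 0):
  seg 1: up by d1 = 9/5 → (0, 9/5)
  seg 2: right by d8 = 9/10 → (9/10, 9/5)
  seg 3: left by d6 = 8/3 → (-53/30, 9/5)
  seg 4: left by d2 = 4/3 → (-31/10, 9/5)
  seg 5: up by d1 = 9/5 → (-31/10, 18/5)
  seg 6: down by d6 = 8/3 → (-31/10, 14/15)
  seg 7: right by d5 = 47/60 → (-139/60, 14/15)
  seg 8: right by d1 = 9/5 → (-31/60, 14/15)

d4 = 67/60
d5 = 47/60
d6 = 8/3
d7 = 5
d8 = 9/10
d9 = 29/5
endpoint = (-31/60, 14/15)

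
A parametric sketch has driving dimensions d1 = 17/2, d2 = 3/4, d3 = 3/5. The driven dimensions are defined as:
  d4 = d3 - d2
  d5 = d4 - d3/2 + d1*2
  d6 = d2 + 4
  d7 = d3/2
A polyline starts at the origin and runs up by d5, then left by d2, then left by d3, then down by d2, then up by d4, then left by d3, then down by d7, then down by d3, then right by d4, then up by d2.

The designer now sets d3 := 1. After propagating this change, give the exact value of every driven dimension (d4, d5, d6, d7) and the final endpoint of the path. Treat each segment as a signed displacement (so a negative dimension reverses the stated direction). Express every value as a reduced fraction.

Apply edit: d3 := 1
  d4 = d3 - d2 = 1/4
  d5 = d4 - d3/2 + d1*2 = 67/4
  d6 = d2 + 4 = 19/4
  d7 = d3/2 = 1/2
Walk from origin (0, 0):
  seg 1: up by d5 = 67/4 → (0, 67/4)
  seg 2: left by d2 = 3/4 → (-3/4, 67/4)
  seg 3: left by d3 = 1 → (-7/4, 67/4)
  seg 4: down by d2 = 3/4 → (-7/4, 16)
  seg 5: up by d4 = 1/4 → (-7/4, 65/4)
  seg 6: left by d3 = 1 → (-11/4, 65/4)
  seg 7: down by d7 = 1/2 → (-11/4, 63/4)
  seg 8: down by d3 = 1 → (-11/4, 59/4)
  seg 9: right by d4 = 1/4 → (-5/2, 59/4)
  seg 10: up by d2 = 3/4 → (-5/2, 31/2)

d4 = 1/4
d5 = 67/4
d6 = 19/4
d7 = 1/2
endpoint = (-5/2, 31/2)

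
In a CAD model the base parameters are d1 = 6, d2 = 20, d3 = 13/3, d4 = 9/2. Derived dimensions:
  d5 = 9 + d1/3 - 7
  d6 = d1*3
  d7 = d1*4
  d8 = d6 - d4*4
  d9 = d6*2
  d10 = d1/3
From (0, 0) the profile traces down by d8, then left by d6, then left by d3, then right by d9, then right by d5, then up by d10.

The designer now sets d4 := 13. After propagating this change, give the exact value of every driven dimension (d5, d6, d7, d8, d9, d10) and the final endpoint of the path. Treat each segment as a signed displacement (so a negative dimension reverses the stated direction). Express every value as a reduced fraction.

d5 = 4
d6 = 18
d7 = 24
d8 = -34
d9 = 36
d10 = 2
endpoint = (53/3, 36)

Apply edit: d4 := 13
  d5 = 9 + d1/3 - 7 = 4
  d6 = d1*3 = 18
  d7 = d1*4 = 24
  d8 = d6 - d4*4 = -34
  d9 = d6*2 = 36
  d10 = d1/3 = 2
Walk from origin (0, 0):
  seg 1: down by d8 = -34 → (0, 34)
  seg 2: left by d6 = 18 → (-18, 34)
  seg 3: left by d3 = 13/3 → (-67/3, 34)
  seg 4: right by d9 = 36 → (41/3, 34)
  seg 5: right by d5 = 4 → (53/3, 34)
  seg 6: up by d10 = 2 → (53/3, 36)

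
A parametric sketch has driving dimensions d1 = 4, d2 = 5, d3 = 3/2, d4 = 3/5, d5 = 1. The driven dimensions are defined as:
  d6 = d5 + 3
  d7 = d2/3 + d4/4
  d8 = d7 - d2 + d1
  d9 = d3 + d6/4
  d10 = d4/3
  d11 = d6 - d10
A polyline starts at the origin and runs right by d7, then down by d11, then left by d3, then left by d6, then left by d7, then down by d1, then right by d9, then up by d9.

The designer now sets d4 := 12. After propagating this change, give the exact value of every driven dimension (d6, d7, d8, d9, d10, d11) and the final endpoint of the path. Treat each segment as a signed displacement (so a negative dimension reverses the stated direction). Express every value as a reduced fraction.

Apply edit: d4 := 12
  d6 = d5 + 3 = 4
  d7 = d2/3 + d4/4 = 14/3
  d8 = d7 - d2 + d1 = 11/3
  d9 = d3 + d6/4 = 5/2
  d10 = d4/3 = 4
  d11 = d6 - d10 = 0
Walk from origin (0, 0):
  seg 1: right by d7 = 14/3 → (14/3, 0)
  seg 2: down by d11 = 0 → (14/3, 0)
  seg 3: left by d3 = 3/2 → (19/6, 0)
  seg 4: left by d6 = 4 → (-5/6, 0)
  seg 5: left by d7 = 14/3 → (-11/2, 0)
  seg 6: down by d1 = 4 → (-11/2, -4)
  seg 7: right by d9 = 5/2 → (-3, -4)
  seg 8: up by d9 = 5/2 → (-3, -3/2)

d6 = 4
d7 = 14/3
d8 = 11/3
d9 = 5/2
d10 = 4
d11 = 0
endpoint = (-3, -3/2)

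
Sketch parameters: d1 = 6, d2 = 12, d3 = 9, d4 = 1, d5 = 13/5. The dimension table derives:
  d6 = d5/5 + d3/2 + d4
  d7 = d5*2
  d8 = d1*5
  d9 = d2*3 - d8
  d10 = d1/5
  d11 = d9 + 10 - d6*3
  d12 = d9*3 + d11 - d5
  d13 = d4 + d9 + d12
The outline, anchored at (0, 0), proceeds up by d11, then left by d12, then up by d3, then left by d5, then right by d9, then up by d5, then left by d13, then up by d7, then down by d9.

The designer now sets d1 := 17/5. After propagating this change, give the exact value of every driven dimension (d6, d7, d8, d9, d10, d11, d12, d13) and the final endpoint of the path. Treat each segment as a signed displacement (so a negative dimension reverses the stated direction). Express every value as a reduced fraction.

Apply edit: d1 := 17/5
  d6 = d5/5 + d3/2 + d4 = 301/50
  d7 = d5*2 = 26/5
  d8 = d1*5 = 17
  d9 = d2*3 - d8 = 19
  d10 = d1/5 = 17/25
  d11 = d9 + 10 - d6*3 = 547/50
  d12 = d9*3 + d11 - d5 = 3267/50
  d13 = d4 + d9 + d12 = 4267/50
Walk from origin (0, 0):
  seg 1: up by d11 = 547/50 → (0, 547/50)
  seg 2: left by d12 = 3267/50 → (-3267/50, 547/50)
  seg 3: up by d3 = 9 → (-3267/50, 997/50)
  seg 4: left by d5 = 13/5 → (-3397/50, 997/50)
  seg 5: right by d9 = 19 → (-2447/50, 997/50)
  seg 6: up by d5 = 13/5 → (-2447/50, 1127/50)
  seg 7: left by d13 = 4267/50 → (-3357/25, 1127/50)
  seg 8: up by d7 = 26/5 → (-3357/25, 1387/50)
  seg 9: down by d9 = 19 → (-3357/25, 437/50)

d6 = 301/50
d7 = 26/5
d8 = 17
d9 = 19
d10 = 17/25
d11 = 547/50
d12 = 3267/50
d13 = 4267/50
endpoint = (-3357/25, 437/50)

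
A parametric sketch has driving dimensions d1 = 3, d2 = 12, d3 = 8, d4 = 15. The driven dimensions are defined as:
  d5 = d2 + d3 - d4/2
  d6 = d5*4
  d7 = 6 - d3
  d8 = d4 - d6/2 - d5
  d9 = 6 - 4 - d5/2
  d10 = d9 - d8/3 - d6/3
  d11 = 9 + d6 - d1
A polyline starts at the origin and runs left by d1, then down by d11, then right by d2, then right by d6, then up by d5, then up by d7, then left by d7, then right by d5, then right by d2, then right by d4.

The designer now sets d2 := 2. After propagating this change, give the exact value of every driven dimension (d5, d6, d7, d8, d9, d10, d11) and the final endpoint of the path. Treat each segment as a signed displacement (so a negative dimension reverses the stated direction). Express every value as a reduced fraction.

Apply edit: d2 := 2
  d5 = d2 + d3 - d4/2 = 5/2
  d6 = d5*4 = 10
  d7 = 6 - d3 = -2
  d8 = d4 - d6/2 - d5 = 15/2
  d9 = 6 - 4 - d5/2 = 3/4
  d10 = d9 - d8/3 - d6/3 = -61/12
  d11 = 9 + d6 - d1 = 16
Walk from origin (0, 0):
  seg 1: left by d1 = 3 → (-3, 0)
  seg 2: down by d11 = 16 → (-3, -16)
  seg 3: right by d2 = 2 → (-1, -16)
  seg 4: right by d6 = 10 → (9, -16)
  seg 5: up by d5 = 5/2 → (9, -27/2)
  seg 6: up by d7 = -2 → (9, -31/2)
  seg 7: left by d7 = -2 → (11, -31/2)
  seg 8: right by d5 = 5/2 → (27/2, -31/2)
  seg 9: right by d2 = 2 → (31/2, -31/2)
  seg 10: right by d4 = 15 → (61/2, -31/2)

d5 = 5/2
d6 = 10
d7 = -2
d8 = 15/2
d9 = 3/4
d10 = -61/12
d11 = 16
endpoint = (61/2, -31/2)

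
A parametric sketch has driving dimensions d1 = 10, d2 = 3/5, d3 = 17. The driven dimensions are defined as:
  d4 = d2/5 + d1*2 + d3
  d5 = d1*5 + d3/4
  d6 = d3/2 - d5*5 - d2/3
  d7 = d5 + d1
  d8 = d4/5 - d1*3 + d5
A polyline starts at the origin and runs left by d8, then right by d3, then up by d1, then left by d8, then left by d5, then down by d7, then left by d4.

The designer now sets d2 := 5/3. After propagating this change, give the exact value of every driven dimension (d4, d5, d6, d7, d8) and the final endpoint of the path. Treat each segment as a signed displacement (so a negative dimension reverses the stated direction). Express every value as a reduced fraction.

d4 = 112/3
d5 = 217/4
d6 = -9479/36
d7 = 257/4
d8 = 1903/60
endpoint = (-8281/60, -217/4)

Apply edit: d2 := 5/3
  d4 = d2/5 + d1*2 + d3 = 112/3
  d5 = d1*5 + d3/4 = 217/4
  d6 = d3/2 - d5*5 - d2/3 = -9479/36
  d7 = d5 + d1 = 257/4
  d8 = d4/5 - d1*3 + d5 = 1903/60
Walk from origin (0, 0):
  seg 1: left by d8 = 1903/60 → (-1903/60, 0)
  seg 2: right by d3 = 17 → (-883/60, 0)
  seg 3: up by d1 = 10 → (-883/60, 10)
  seg 4: left by d8 = 1903/60 → (-1393/30, 10)
  seg 5: left by d5 = 217/4 → (-6041/60, 10)
  seg 6: down by d7 = 257/4 → (-6041/60, -217/4)
  seg 7: left by d4 = 112/3 → (-8281/60, -217/4)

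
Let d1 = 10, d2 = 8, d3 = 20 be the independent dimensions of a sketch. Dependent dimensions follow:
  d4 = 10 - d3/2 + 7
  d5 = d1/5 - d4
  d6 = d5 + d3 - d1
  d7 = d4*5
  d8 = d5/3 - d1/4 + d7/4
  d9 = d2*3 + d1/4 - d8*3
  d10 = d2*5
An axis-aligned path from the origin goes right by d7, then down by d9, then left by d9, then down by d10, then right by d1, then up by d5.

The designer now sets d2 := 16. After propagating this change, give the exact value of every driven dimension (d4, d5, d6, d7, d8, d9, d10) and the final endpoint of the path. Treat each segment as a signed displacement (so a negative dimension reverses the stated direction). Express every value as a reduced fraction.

Apply edit: d2 := 16
  d4 = 10 - d3/2 + 7 = 7
  d5 = d1/5 - d4 = -5
  d6 = d5 + d3 - d1 = 5
  d7 = d4*5 = 35
  d8 = d5/3 - d1/4 + d7/4 = 55/12
  d9 = d2*3 + d1/4 - d8*3 = 147/4
  d10 = d2*5 = 80
Walk from origin (0, 0):
  seg 1: right by d7 = 35 → (35, 0)
  seg 2: down by d9 = 147/4 → (35, -147/4)
  seg 3: left by d9 = 147/4 → (-7/4, -147/4)
  seg 4: down by d10 = 80 → (-7/4, -467/4)
  seg 5: right by d1 = 10 → (33/4, -467/4)
  seg 6: up by d5 = -5 → (33/4, -487/4)

d4 = 7
d5 = -5
d6 = 5
d7 = 35
d8 = 55/12
d9 = 147/4
d10 = 80
endpoint = (33/4, -487/4)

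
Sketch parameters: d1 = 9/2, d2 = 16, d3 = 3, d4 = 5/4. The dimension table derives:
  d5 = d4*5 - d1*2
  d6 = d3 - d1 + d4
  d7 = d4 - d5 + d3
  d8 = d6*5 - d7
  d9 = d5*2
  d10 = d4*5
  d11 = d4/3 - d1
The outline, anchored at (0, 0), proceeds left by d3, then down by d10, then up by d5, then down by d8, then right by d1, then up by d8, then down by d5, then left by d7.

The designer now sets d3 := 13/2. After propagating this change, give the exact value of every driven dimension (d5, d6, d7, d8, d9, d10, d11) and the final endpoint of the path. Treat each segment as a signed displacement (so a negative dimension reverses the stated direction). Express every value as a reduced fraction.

Apply edit: d3 := 13/2
  d5 = d4*5 - d1*2 = -11/4
  d6 = d3 - d1 + d4 = 13/4
  d7 = d4 - d5 + d3 = 21/2
  d8 = d6*5 - d7 = 23/4
  d9 = d5*2 = -11/2
  d10 = d4*5 = 25/4
  d11 = d4/3 - d1 = -49/12
Walk from origin (0, 0):
  seg 1: left by d3 = 13/2 → (-13/2, 0)
  seg 2: down by d10 = 25/4 → (-13/2, -25/4)
  seg 3: up by d5 = -11/4 → (-13/2, -9)
  seg 4: down by d8 = 23/4 → (-13/2, -59/4)
  seg 5: right by d1 = 9/2 → (-2, -59/4)
  seg 6: up by d8 = 23/4 → (-2, -9)
  seg 7: down by d5 = -11/4 → (-2, -25/4)
  seg 8: left by d7 = 21/2 → (-25/2, -25/4)

d5 = -11/4
d6 = 13/4
d7 = 21/2
d8 = 23/4
d9 = -11/2
d10 = 25/4
d11 = -49/12
endpoint = (-25/2, -25/4)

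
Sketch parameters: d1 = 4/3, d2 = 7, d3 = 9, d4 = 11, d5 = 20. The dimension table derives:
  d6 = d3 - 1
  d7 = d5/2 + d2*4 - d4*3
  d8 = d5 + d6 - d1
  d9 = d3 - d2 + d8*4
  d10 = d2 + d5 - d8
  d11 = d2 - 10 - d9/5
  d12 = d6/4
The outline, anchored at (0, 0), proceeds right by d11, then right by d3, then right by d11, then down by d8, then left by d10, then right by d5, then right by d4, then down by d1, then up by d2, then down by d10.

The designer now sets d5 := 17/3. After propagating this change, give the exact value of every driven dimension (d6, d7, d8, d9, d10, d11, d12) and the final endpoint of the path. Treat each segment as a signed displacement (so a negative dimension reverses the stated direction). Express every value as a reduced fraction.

Apply edit: d5 := 17/3
  d6 = d3 - 1 = 8
  d7 = d5/2 + d2*4 - d4*3 = -13/6
  d8 = d5 + d6 - d1 = 37/3
  d9 = d3 - d2 + d8*4 = 154/3
  d10 = d2 + d5 - d8 = 1/3
  d11 = d2 - 10 - d9/5 = -199/15
  d12 = d6/4 = 2
Walk from origin (0, 0):
  seg 1: right by d11 = -199/15 → (-199/15, 0)
  seg 2: right by d3 = 9 → (-64/15, 0)
  seg 3: right by d11 = -199/15 → (-263/15, 0)
  seg 4: down by d8 = 37/3 → (-263/15, -37/3)
  seg 5: left by d10 = 1/3 → (-268/15, -37/3)
  seg 6: right by d5 = 17/3 → (-61/5, -37/3)
  seg 7: right by d4 = 11 → (-6/5, -37/3)
  seg 8: down by d1 = 4/3 → (-6/5, -41/3)
  seg 9: up by d2 = 7 → (-6/5, -20/3)
  seg 10: down by d10 = 1/3 → (-6/5, -7)

d6 = 8
d7 = -13/6
d8 = 37/3
d9 = 154/3
d10 = 1/3
d11 = -199/15
d12 = 2
endpoint = (-6/5, -7)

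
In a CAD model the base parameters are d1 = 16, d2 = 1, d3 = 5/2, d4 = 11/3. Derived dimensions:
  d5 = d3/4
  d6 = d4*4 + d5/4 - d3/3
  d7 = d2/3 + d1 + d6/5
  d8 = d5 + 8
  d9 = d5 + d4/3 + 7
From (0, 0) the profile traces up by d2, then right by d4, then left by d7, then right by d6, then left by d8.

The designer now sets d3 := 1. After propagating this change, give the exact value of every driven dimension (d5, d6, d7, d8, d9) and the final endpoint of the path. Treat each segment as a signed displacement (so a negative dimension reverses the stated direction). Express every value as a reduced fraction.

Apply edit: d3 := 1
  d5 = d3/4 = 1/4
  d6 = d4*4 + d5/4 - d3/3 = 691/48
  d7 = d2/3 + d1 + d6/5 = 1537/80
  d8 = d5 + 8 = 33/4
  d9 = d5 + d4/3 + 7 = 305/36
Walk from origin (0, 0):
  seg 1: up by d2 = 1 → (0, 1)
  seg 2: right by d4 = 11/3 → (11/3, 1)
  seg 3: left by d7 = 1537/80 → (-3731/240, 1)
  seg 4: right by d6 = 691/48 → (-23/20, 1)
  seg 5: left by d8 = 33/4 → (-47/5, 1)

d5 = 1/4
d6 = 691/48
d7 = 1537/80
d8 = 33/4
d9 = 305/36
endpoint = (-47/5, 1)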